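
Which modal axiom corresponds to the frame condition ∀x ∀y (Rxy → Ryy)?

□(□ψ → ψ)

The condition is shift-reflexivity. The T□ schema □(□ψ → ψ) defines it.
Suppose □(□ψ→ψ) is valid. Take Rxy and set V(ψ)={w : Ryw}. Then at y, □ψ holds; since □(□ψ→ψ) at x, □ψ→ψ at y, so ψ at y, i.e. Ryy.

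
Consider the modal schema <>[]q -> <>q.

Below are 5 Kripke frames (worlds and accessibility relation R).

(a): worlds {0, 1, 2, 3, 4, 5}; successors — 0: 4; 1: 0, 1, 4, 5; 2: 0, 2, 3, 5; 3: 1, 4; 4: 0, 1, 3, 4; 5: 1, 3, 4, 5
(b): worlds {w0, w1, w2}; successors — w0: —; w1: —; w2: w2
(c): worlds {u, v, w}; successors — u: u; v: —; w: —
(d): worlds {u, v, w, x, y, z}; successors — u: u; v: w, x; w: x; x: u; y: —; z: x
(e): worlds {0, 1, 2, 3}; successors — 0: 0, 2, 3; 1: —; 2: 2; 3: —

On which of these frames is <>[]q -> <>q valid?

(b), (c)

Frame correspondent (Sahlqvist): forall x forall y (xRy -> exists w (yRw & xRw)) — i.e. a generalized confluence (Geach) condition.
(a): fails — 2R0 but no w with 0Rw and 2Rw.
(b): ✓.
(c): ✓.
(d): fails — vRx but no t with xRt and vRt.
(e): fails — 0R3 but no w with 3Rw and 0Rw.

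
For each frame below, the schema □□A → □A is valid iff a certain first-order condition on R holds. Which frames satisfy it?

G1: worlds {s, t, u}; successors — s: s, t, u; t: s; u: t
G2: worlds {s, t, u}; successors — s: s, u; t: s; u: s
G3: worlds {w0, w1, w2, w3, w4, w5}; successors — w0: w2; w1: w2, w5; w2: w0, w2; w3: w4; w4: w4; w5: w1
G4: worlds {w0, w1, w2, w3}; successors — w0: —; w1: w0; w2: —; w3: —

G2

Frame correspondent (Sahlqvist): ∀x ∀y (Rxy → ∃z (Rxz ∧ Rzy)) — i.e. density.
G1: fails — Rut but no z with Ruz and Rzt.
G2: condition met.
G3: fails — Rw1w5 but no z with Rw1z and Rzw5.
G4: fails — Rw1w0 but no z with Rw1z and Rzw0.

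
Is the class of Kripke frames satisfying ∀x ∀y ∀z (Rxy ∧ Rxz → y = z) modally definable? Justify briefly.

Definable; ◇r → □r defines it

The condition is partial functionality. A defining modal formula is ◇r → □r.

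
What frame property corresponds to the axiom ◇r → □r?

partial functionality

This schema is the CD axiom.
It corresponds to partial functionality: ∀x ∀y ∀z (Rxy ∧ Rxz → y = z).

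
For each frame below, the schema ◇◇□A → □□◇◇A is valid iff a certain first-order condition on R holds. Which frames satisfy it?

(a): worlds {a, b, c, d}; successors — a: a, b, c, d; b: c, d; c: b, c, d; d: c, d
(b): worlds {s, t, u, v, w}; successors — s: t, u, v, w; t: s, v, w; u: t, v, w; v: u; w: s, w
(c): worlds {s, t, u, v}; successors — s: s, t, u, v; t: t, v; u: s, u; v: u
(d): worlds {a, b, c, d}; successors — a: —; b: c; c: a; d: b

(a)

Frame correspondent (Sahlqvist): ∀x ∀y ∀z ((xR²y ∧ xR²z) → ∃w (yRw ∧ zR²w)) — i.e. a generalized confluence (Geach) condition.
(a): condition met.
(b): fails — sR²v, sR²v but no w* with vRw* and vR²w*.
(c): fails — sR²t, sR²v but no w with tRw and vR²w.
(d): fails — bR²a, bR²a but no w with aRw and aR²w.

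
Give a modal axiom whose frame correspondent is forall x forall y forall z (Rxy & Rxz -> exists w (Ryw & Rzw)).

The condition is convergence. The .2 schema ◇□p → □◇p defines it.
Suppose ◇□p→□◇p is valid. Take Rxy, Rxz and set V(p)={w : Ryw}. Then □p at y so ◇□p at x, so □◇p at x, so ◇p at z, giving w with Rzw and Ryw.

◇□p → □◇p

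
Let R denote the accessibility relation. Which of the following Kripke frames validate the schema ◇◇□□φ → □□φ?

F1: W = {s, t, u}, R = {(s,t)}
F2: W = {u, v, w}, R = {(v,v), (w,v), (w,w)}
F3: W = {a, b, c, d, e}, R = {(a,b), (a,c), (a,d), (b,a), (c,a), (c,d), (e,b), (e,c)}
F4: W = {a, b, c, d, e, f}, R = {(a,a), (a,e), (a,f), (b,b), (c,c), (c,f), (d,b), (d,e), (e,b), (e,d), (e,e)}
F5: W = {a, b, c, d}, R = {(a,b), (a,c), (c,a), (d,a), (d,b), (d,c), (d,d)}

This is the axiom for a generalized confluence (Geach) condition; its first-order frame correspondent is ∀x ∀y ∀z ((xR²y ∧ xR²z) → ∃w (yR²w ∧ z = w)).
F1: condition met.
F2: fails — wR²v, wR²w but no t with vR²t and w=t.
F3: fails — aR²d, aR²a but no w with dR²w and a=w.
F4: fails — aR²b, aR²a but no w with bR²w and a=w.
F5: fails — cR²b, cR²b but no w with bR²w and b=w.

F1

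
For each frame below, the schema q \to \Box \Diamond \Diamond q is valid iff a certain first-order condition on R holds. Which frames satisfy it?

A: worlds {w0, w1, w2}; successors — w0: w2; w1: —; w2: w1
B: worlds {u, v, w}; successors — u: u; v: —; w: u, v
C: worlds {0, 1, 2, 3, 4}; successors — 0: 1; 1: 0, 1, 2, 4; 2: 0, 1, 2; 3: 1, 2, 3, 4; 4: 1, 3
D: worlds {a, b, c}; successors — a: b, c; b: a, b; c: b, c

Frame correspondent (Sahlqvist): \forall x \forall z (xRz \to \exists w (x = w \wedge z R^2 w)) — i.e. a generalized confluence (Geach) condition.
A: fails — w0Rw2 but no w with w0=w and w2R²w.
B: fails — wRu but no t with w=t and uR²t.
C: fails — 3R2 but no w with 3=w and 2R²w.
D: condition met.
Valid on: D.

D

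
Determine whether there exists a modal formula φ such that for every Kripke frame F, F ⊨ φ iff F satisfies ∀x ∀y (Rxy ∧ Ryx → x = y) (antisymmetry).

No — not modally definable

If a class were modally definable it would be closed under surjective bounded morphisms (Goldblatt–Thomason).
The 8-cycle (worlds w0,w1,w2,w3,w4,w5,w6,w7 with w0→w1→w2→w3→w4→w5→w6→w7→w0) is antisymmetric. Sending even-indexed worlds to • and odd-indexed worlds to ∘ is a surjective bounded morphism onto the two-world frame with •↔∘, which is not antisymmetric.
So no modal formula (or set of formulas) defines exactly the antisymmetric frames.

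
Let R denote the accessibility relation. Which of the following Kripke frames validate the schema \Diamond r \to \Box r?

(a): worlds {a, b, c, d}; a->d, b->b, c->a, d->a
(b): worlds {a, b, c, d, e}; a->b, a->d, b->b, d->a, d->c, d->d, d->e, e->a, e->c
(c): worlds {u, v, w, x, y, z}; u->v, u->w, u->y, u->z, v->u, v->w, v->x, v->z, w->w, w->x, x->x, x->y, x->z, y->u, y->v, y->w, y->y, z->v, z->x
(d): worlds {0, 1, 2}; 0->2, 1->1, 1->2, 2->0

(a)

Frame correspondent (Sahlqvist): \forall x \forall y \forall z (Rxy \wedge Rxz \to y = z) — i.e. partial functionality.
(a): ✓.
(b): fails — a sees both b and d.
(c): fails — u sees both v and w.
(d): fails — 1 sees both 1 and 2.
Valid on: (a).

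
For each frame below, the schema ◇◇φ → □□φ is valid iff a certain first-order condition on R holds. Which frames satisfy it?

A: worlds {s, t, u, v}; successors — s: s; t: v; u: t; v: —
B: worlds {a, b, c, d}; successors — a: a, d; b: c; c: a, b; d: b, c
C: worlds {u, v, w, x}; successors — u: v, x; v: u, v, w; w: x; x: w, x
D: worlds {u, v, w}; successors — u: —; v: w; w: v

A, D

Frame correspondent (Sahlqvist): ∀x ∀y ∀z ((xR²y ∧ xR²z) → ∃w (y = w ∧ z = w)) — i.e. a generalized confluence (Geach) condition.
A: satisfies the condition.
B: fails — aR²a, aR²b but a ≠ b.
C: fails — uR²u, uR²v but u ≠ v.
D: satisfies the condition.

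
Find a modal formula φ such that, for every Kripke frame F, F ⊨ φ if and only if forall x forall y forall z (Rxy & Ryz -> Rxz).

The condition is transitivity. The 4 schema □q → □□q defines it.
Suppose □q→□□q is valid. Take Rxy, Ryz and set V(q)={w : Rxw}. Then □q at x, so □□q at x, so □q at y, so q at z, i.e. Rxz.

□q → □□q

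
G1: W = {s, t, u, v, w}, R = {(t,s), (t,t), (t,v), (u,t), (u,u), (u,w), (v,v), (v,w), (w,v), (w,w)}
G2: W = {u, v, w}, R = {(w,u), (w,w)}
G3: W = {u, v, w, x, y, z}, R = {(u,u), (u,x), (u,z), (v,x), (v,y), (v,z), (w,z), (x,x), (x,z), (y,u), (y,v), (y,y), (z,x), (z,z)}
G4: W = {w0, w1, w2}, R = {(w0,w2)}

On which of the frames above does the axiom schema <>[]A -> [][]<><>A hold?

The schema corresponds to a generalized confluence (Geach) condition: forall x forall y forall z ((xRy & x R^2 z) -> exists w (yRw & z R^2 w)).
G1: fails — tRs, tR²s but no w* with sRw* and sR²w*.
G2: fails — wRu, wR²u but no t with uRt and uR²t.
G3: fails — vRy, vR²x but no t with yRt and xR²t.
G4: holds.

G4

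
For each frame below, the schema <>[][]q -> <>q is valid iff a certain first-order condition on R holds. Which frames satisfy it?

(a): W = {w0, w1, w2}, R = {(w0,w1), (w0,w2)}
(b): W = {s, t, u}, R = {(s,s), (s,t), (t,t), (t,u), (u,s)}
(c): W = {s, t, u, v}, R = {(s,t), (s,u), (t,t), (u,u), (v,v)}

(b), (c)

The schema corresponds to a generalized confluence (Geach) condition: forall x forall y (xRy -> exists w (y R^2 w & xRw)).
(a): fails — w0Rw1 but no w with w1R²w and w0Rw.
(b): holds.
(c): holds.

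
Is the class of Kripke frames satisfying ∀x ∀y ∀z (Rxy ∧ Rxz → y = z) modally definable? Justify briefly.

Yes, by ◇r → □r

This is a Sahlqvist condition; the CD axiom ◇r → □r defines it.
Suppose ◇r→□r is valid. Take Rxy, Rxz and set V(r)={y}. Then ◇r at x, so □r at x, so r at z, i.e. z=y.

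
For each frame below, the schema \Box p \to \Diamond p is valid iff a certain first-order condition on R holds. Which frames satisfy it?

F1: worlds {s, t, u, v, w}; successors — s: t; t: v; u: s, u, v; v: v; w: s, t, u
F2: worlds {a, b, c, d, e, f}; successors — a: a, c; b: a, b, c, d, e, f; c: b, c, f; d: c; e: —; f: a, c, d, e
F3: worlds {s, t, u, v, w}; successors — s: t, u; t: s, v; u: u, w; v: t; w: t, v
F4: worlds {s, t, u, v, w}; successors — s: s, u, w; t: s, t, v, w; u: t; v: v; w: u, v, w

F1, F3, F4

Frame correspondent (Sahlqvist): \forall x \exists y Rxy — i.e. seriality.
F1: holds.
F2: fails — world e has no successor.
F3: holds.
F4: holds.
Valid on: F1, F3, F4.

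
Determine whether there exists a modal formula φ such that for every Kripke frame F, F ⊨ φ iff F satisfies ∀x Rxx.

The condition is reflexivity. A defining modal formula is □q → q.
Suppose □q→q is valid. At any x set V(q)={w : Rxw}. Then □q holds at x, so q holds at x, i.e. Rxx.

Definable; □q → q defines it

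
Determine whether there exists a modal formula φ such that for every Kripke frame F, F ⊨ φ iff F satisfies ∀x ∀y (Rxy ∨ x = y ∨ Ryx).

If a class were modally definable it would be closed under disjoint unions (Goldblatt–Thomason).
Take 2 disjoint single-world reflexive frames: each is trivially connected, but their disjoint union has 2 worlds with no edge between distinct components, so it is not connected.
So the class is not modally definable.

No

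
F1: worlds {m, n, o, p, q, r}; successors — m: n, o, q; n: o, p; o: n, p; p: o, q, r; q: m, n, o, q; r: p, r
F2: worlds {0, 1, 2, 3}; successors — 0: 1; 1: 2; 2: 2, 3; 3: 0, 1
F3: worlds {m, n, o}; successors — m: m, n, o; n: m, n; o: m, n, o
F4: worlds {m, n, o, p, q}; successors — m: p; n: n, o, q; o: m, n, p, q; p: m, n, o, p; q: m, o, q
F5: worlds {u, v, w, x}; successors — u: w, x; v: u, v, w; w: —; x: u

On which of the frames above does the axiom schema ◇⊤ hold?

The schema corresponds to seriality: ∀x ∃y Rxy.
F1: condition met.
F2: condition met.
F3: condition met.
F4: condition met.
F5: fails — world w has no successor.

F1, F2, F3, F4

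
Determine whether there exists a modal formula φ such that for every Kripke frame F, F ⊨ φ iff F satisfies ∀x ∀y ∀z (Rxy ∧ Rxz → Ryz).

Yes — defined by ◇p → □◇p

Yes: it is the Euclidean property, defined by the 5 schema ◇p → □◇p.
Suppose ◇p→□◇p is valid. Take Rxy, Rxz and set V(p)={y}. Then ◇p at x, so □◇p at x, so ◇p at z, so some w with Rzw has p; w=y, i.e. Rzy. By symmetry of the argument, Ryz.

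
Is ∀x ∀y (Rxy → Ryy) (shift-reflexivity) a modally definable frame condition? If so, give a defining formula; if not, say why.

Definable; □(□r → r) defines it

The condition is shift-reflexivity. A defining modal formula is □(□r → r).
Suppose □(□r→r) is valid. Take Rxy and set V(r)={w : Ryw}. Then at y, □r holds; since □(□r→r) at x, □r→r at y, so r at y, i.e. Ryy.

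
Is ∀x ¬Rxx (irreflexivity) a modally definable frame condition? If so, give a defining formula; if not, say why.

Not modally definable

Any modally definable frame class is closed under surjective bounded morphisms.
The 5-cycle (worlds 0,1,2,3,4 with 0→1→2→3→4→0) is irreflexive, and the map sending every world to a single reflexive point • is a surjective bounded morphism (forth: every edge maps to (•,•); back: every world has a successor). So any modal formula valid on the 5-cycle is also valid on the reflexive point, which is not irreflexive.
So the class is not modally definable.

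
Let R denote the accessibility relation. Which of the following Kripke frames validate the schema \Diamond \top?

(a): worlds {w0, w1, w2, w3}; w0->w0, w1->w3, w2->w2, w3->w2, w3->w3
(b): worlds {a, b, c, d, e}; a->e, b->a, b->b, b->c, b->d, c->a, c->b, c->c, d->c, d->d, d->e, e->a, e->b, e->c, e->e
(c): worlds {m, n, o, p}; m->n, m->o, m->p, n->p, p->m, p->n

(a), (b)

The schema corresponds to seriality: \forall x \exists y Rxy.
(a): satisfies the condition.
(b): satisfies the condition.
(c): fails — world o has no successor.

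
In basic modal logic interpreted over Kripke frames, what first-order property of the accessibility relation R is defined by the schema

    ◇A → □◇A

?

This schema is the 5 axiom.
It corresponds to the Euclidean property: ∀x ∀y ∀z (Rxy ∧ Rxz → Ryz).

The Euclidean property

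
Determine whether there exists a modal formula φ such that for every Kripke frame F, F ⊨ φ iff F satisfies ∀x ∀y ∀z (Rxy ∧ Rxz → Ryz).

Yes — defined by ◇q → □◇q

This is a Sahlqvist condition; the 5 axiom ◇q → □◇q defines it.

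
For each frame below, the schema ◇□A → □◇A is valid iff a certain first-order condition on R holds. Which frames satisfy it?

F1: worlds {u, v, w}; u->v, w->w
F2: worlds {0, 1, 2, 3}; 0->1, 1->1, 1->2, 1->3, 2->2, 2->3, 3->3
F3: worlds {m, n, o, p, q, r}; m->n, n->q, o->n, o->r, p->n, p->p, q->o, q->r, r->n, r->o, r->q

This is the axiom for convergence; its first-order frame correspondent is ∀x ∀y ∀z (Rxy ∧ Rxz → ∃w (Ryw ∧ Rzw)).
F1: fails — Ruv and Ruv but v and v have no common successor.
F2: ✓.
F3: fails — Rpn and Rpp but n and p have no common successor.

F2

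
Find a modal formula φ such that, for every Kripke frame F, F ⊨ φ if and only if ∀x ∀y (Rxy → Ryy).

□(□r → r)

The condition is shift-reflexivity. The T□ schema □(□r → r) defines it.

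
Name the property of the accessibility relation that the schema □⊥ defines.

□⊥ is valid iff no world has any successor (otherwise □⊥ fails at any world with one).
The converse is a direct semantic check.
So the correspondent is emptiness of R.

emptiness of R: ∀x ∀y ¬Rxy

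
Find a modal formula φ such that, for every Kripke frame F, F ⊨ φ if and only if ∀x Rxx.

□r → r

The condition is reflexivity. The T schema □r → r defines it.
Suppose □r→r is valid. At any x set V(r)={w : Rxw}. Then □r holds at x, so r holds at x, i.e. Rxx.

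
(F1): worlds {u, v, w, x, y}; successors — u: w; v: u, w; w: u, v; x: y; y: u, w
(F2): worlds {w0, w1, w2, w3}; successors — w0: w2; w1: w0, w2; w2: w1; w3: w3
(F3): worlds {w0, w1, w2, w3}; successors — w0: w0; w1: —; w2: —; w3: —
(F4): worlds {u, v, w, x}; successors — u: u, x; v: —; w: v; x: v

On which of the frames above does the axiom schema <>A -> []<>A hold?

(F3)

This is the axiom for the Euclidean property; its first-order frame correspondent is forall x forall y forall z (Rxy & Rxz -> Ryz).
(F1): fails — Ruw and Ruw but not Rww.
(F2): fails — Rw0w2 and Rw0w2 but not Rw2w2.
(F3): satisfies the condition.
(F4): fails — Rux and Rux but not Rxx.
Valid on: (F3).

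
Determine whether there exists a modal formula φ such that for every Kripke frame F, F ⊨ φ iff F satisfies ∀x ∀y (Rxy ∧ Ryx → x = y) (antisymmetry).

No — not modally definable

Modal frame validity is preserved under surjective bounded morphisms.
The 8-cycle (worlds a,b,c,d,e,f,g,h with a→b→c→d→e→f→g→h→a) is antisymmetric. Sending even-indexed worlds to a and odd-indexed worlds to b is a surjective bounded morphism onto the two-world frame with a↔b, which is not antisymmetric.
So no modal formula (or set of formulas) defines exactly the antisymmetric frames.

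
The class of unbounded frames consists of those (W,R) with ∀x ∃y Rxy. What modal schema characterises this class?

□r → ◇r

A defining formula is □r → ◇r (the D axiom).
Suppose □r→◇r is valid. At any x set V(r)=W. Then □r at x, so ◇r at x, so x has a successor.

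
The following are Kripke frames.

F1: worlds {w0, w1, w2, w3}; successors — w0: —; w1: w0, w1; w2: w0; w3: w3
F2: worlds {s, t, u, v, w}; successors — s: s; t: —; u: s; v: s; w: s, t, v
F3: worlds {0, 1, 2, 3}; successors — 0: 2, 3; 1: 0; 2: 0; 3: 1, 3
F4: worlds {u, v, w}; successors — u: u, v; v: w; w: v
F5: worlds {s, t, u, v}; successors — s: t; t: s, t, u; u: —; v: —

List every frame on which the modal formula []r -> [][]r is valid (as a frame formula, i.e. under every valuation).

F1, F2

This is the axiom for transitivity; its first-order frame correspondent is forall x forall y forall z (Rxy & Ryz -> Rxz).
F1: ✓.
F2: ✓.
F3: fails — R10 and R02 but not R12.
F4: fails — Ruv and Rvw but not Ruw.
F5: fails — Rst and Rtu but not Rsu.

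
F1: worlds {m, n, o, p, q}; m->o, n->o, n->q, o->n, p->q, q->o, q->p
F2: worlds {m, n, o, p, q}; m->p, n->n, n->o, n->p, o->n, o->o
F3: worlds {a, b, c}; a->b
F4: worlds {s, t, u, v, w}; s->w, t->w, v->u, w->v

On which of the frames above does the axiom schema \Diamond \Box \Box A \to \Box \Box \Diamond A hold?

F3

This is the axiom for a generalized confluence (Geach) condition; its first-order frame correspondent is \forall x \forall y \forall z ((xRy \wedge x R^2 z) \to \exists w (y R^2 w \wedge zRw)).
F1: fails — nRo, nR²o but no w with oR²w and oRw.
F2: fails — nRn, nR²p but no w with nR²w and pRw.
F3: satisfies the condition.
F4: fails — wRv, wR²u but no w* with vR²w* and uRw*.
Valid on: F3.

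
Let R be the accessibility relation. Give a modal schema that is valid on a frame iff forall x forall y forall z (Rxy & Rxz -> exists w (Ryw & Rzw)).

◇□ψ → □◇ψ

The condition is convergence. The .2 schema ◇□ψ → □◇ψ defines it.
Suppose ◇□ψ→□◇ψ is valid. Take Rxy, Rxz and set V(ψ)={w : Ryw}. Then □ψ at y so ◇□ψ at x, so □◇ψ at x, so ◇ψ at z, giving w with Rzw and Ryw.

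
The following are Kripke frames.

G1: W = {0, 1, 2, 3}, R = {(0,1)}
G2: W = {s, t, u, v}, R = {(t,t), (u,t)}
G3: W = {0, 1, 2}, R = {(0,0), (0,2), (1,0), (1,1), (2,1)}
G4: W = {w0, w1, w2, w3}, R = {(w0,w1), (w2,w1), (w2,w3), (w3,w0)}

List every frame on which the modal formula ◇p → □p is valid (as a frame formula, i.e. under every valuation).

G1, G2

The schema corresponds to partial functionality: ∀x ∀y ∀z (Rxy ∧ Rxz → y = z).
G1: ✓.
G2: ✓.
G3: fails — 0 sees both 0 and 2.
G4: fails — w2 sees both w1 and w3.
Valid on: G1, G2.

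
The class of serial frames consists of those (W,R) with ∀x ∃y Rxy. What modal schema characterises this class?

The condition is seriality. The D schema □p → ◇p defines it.
Suppose □p→◇p is valid. At any x set V(p)=W. Then □p at x, so ◇p at x, so x has a successor.

□p → ◇p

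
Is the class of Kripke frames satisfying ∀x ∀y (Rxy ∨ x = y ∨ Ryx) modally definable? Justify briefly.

Not definable by any modal formula

Any modally definable frame class is closed under disjoint unions.
Take 2 disjoint single-world reflexive frames: each is trivially connected, but their disjoint union has 2 worlds with no edge between distinct components, so it is not connected.
So no modal formula (or set of formulas) defines exactly the connected frames.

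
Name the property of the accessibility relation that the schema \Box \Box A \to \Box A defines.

Suppose □□A→□A is valid. Take Rxy and set V(A)={w : xR²w}. Then □□A at x, so □A at x, so A at y, i.e. ∃z(Rxz∧Rzy).
Conversely, any frame satisfying \forall x \forall y (Rxy \to \exists z (Rxz \wedge Rzy)) validates the schema.
So the correspondent is density.

Density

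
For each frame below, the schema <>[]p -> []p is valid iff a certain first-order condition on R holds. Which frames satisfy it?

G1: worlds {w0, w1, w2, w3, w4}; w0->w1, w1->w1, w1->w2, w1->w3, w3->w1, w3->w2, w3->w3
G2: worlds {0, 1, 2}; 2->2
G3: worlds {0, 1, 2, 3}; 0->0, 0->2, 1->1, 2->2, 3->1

This is the axiom for the Euclidean property; its first-order frame correspondent is forall x forall y forall z (Rxy & Rxz -> Ryz).
G1: fails — Rw1w2 and Rw1w2 but not Rw2w2.
G2: ✓.
G3: fails — R02 and R00 but not R20.

G2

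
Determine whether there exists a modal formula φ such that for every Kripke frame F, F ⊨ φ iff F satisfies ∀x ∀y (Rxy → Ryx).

This is a Sahlqvist condition; the B axiom r → □◇r defines it.

Yes, by r → □◇r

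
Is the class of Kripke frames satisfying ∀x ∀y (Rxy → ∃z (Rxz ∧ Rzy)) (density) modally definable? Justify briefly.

Yes, by □□q → □q

The condition is density. A defining modal formula is □□q → □q.
Suppose □□q→□q is valid. Take Rxy and set V(q)={w : xR²w}. Then □□q at x, so □q at x, so q at y, i.e. ∃z(Rxz∧Rzy).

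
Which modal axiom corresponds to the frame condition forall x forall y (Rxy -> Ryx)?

r → □◇r

The condition is symmetry. The B schema r → □◇r defines it.
Suppose r→□◇r is valid. Take Rxy and set V(r)={x}. Then r at x, so □◇r at x, so ◇r at y, so some z with Ryz has r; z=x, i.e. Ryx.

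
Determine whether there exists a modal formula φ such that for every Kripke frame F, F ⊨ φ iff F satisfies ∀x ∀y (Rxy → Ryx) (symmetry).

Definable; q → □◇q defines it

This is a Sahlqvist condition; the B axiom q → □◇q defines it.
Suppose q→□◇q is valid. Take Rxy and set V(q)={x}. Then q at x, so □◇q at x, so ◇q at y, so some z with Ryz has q; z=x, i.e. Ryx.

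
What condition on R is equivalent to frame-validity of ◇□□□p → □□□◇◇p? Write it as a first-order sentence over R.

This is a Sahlqvist (Geach-type) schema ◇^1□^3p → □^3◇^2p.
First-order correspondent: ∀x ∀y ∀z ((xRy ∧ xR³z) → ∃w (yR³w ∧ zR²w)).

∀x ∀y ∀z ((xRy ∧ xR³z) → ∃w (yR³w ∧ zR²w))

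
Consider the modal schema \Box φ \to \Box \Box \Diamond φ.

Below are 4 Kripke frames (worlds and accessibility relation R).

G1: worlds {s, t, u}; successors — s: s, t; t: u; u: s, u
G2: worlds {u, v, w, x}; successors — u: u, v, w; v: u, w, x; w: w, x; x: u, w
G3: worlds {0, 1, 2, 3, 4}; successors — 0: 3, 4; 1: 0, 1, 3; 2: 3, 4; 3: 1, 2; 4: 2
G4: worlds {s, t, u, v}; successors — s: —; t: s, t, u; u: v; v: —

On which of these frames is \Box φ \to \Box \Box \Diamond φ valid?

Frame correspondent (Sahlqvist): \forall x \forall z (x R^2 z \to \exists w (xRw \wedge zRw)) — i.e. a generalized confluence (Geach) condition.
G1: fails — sR²t but no w with sRw and tRw.
G2: ✓.
G3: fails — 1R²4 but no w with 1Rw and 4Rw.
G4: fails — tR²s but no w with tRw and sRw.

G2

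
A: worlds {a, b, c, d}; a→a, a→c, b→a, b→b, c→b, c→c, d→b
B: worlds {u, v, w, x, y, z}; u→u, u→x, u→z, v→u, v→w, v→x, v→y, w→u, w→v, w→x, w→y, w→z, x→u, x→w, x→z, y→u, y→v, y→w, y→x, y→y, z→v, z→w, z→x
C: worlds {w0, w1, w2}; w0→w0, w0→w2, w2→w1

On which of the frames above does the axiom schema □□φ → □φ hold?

A, B

Frame correspondent (Sahlqvist): ∀x ∀y (Rxy → ∃z (Rxz ∧ Rzy)) — i.e. density.
A: ✓.
B: ✓.
C: fails — Rw2w1 but no z with Rw2z and Rzw1.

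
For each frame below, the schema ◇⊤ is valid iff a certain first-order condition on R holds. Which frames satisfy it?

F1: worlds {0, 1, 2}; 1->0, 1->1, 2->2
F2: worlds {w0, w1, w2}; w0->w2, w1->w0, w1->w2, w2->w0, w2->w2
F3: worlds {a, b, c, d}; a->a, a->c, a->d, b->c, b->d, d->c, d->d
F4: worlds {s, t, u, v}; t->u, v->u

The schema corresponds to seriality: ∀x ∃y Rxy.
F1: fails — world 0 has no successor.
F2: condition met.
F3: fails — world c has no successor.
F4: fails — world s has no successor.

F2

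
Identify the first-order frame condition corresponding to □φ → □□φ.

transitivity: ∀x ∀y ∀z (Rxy ∧ Ryz → Rxz)

Suppose □φ→□□φ is valid. Take Rxy, Ryz and set V(φ)={w : Rxw}. Then □φ at x, so □□φ at x, so □φ at y, so φ at z, i.e. Rxz.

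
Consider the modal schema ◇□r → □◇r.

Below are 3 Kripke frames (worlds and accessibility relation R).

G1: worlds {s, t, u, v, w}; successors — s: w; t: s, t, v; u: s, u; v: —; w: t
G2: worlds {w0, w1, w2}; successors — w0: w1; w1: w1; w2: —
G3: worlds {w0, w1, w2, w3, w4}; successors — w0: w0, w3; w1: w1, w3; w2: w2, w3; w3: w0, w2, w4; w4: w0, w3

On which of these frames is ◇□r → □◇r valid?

The schema corresponds to convergence: ∀x ∀y ∀z (Rxy ∧ Rxz → ∃w (Ryw ∧ Rzw)).
G1: fails — Rtv and Rtv but v and v have no common successor.
G2: condition met.
G3: fails — Rw1w1 and Rw1w3 but w1 and w3 have no common successor.

G2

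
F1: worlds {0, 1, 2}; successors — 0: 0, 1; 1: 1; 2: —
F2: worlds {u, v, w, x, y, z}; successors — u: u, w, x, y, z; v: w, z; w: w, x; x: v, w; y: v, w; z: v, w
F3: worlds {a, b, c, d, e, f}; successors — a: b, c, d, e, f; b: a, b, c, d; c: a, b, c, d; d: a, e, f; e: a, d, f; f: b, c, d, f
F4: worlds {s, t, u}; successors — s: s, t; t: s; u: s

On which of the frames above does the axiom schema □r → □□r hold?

This is the axiom for transitivity; its first-order frame correspondent is ∀x ∀y ∀z (Rxy ∧ Ryz → Rxz).
F1: condition met.
F2: fails — Ruz and Rzv but not Ruv.
F3: fails — Rcd and Rdf but not Rcf.
F4: fails — Rus and Rst but not Rut.
Valid on: F1.

F1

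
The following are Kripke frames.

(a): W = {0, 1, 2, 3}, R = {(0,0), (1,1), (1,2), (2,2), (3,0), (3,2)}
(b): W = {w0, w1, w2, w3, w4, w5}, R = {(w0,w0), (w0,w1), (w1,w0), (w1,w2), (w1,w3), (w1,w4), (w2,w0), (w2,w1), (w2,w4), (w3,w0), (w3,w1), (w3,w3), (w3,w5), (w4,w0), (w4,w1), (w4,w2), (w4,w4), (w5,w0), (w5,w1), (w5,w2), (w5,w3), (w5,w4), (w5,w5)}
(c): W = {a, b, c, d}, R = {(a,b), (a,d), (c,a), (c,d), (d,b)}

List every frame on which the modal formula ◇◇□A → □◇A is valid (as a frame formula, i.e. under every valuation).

(b)

Frame correspondent (Sahlqvist): ∀x ∀y ∀z ((xR²y ∧ xRz) → ∃w (yRw ∧ zRw)) — i.e. a generalized confluence (Geach) condition.
(a): fails — 3R²0, 3R2 but no w with 0Rw and 2Rw.
(b): ✓.
(c): fails — aR²b, aRb but no w with bRw and bRw.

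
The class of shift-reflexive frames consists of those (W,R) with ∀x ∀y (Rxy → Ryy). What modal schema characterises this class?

□(□s → s)

The condition is shift-reflexivity. The T□ schema □(□s → s) defines it.
Suppose □(□s→s) is valid. Take Rxy and set V(s)={w : Ryw}. Then at y, □s holds; since □(□s→s) at x, □s→s at y, so s at y, i.e. Ryy.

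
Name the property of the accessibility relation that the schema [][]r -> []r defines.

Density

This schema is the C4 axiom.
It corresponds to density: forall x forall y (Rxy -> exists z (Rxz & Rzy)).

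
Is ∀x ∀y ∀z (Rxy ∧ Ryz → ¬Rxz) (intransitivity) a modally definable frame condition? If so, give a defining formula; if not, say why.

If a class were modally definable it would be closed under surjective bounded morphisms (Goldblatt–Thomason).
The 3-cycle (worlds a,b,c with a→b→c→a) is intransitive. Mapping every world to a single reflexive point • is a surjective bounded morphism; the reflexive point is not intransitive (R••∧R•• but R••).
So the class is not modally definable.

No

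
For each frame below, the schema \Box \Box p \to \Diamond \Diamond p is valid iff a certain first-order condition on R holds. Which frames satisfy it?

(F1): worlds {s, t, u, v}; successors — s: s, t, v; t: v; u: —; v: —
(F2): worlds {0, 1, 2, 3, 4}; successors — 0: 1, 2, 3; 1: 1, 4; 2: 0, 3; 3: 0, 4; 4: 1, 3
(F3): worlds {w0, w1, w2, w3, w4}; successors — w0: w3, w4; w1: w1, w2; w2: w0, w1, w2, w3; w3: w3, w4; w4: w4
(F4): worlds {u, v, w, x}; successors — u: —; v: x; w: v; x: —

(F2), (F3)

This is the axiom for a generalized confluence (Geach) condition; its first-order frame correspondent is \forall x \exists w (x R^2 w \wedge x R^2 w).
(F1): fails — at t but no w with tR²w and tR²w.
(F2): satisfies the condition.
(F3): satisfies the condition.
(F4): fails — at u but no t with uR²t and uR²t.
Valid on: (F2), (F3).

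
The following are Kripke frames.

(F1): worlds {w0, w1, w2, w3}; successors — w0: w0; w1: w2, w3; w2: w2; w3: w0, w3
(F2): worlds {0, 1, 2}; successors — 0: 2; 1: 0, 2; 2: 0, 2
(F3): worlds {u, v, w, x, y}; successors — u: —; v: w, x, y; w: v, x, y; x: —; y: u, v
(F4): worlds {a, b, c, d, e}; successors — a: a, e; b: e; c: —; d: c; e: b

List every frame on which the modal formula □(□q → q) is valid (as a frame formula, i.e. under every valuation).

(F1)

This is the axiom for shift-reflexivity; its first-order frame correspondent is ∀x ∀y (Rxy → Ryy).
(F1): ✓.
(F2): fails — R10 but not R00.
(F3): fails — Rwx but not Rxx.
(F4): fails — Reb but not Rbb.
Valid on: (F1).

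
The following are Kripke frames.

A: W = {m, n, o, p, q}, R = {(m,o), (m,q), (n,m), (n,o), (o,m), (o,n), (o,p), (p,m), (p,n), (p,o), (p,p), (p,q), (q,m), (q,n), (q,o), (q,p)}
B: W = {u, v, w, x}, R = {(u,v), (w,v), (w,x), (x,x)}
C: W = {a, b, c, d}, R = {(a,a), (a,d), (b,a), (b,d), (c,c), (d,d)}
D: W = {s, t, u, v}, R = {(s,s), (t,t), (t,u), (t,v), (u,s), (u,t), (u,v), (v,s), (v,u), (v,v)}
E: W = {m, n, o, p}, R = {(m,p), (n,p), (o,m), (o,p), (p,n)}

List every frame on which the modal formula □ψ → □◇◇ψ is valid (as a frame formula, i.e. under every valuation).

This is the axiom for a generalized confluence (Geach) condition; its first-order frame correspondent is ∀x ∀z (xRz → ∃w (xRw ∧ zR²w)).
A: holds.
B: fails — uRv but no t with uRt and vR²t.
C: holds.
D: holds.
E: fails — oRm but no w with oRw and mR²w.

A, C, D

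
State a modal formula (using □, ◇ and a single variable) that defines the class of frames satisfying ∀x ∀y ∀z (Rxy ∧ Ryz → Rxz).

□r → □□r

The condition is transitivity. The 4 schema □r → □□r defines it.
Suppose □r→□□r is valid. Take Rxy, Ryz and set V(r)={w : Rxw}. Then □r at x, so □□r at x, so □r at y, so r at z, i.e. Rxz.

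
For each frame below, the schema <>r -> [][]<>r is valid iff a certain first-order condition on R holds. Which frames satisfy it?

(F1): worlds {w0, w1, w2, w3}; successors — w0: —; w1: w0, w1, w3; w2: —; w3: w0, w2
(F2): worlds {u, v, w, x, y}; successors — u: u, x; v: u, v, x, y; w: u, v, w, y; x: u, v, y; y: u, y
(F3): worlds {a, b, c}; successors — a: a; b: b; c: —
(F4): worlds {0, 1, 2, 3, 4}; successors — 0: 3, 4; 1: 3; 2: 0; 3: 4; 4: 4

(F3)

Frame correspondent (Sahlqvist): forall x forall y forall z ((xRy & x R^2 z) -> exists w (y = w & zRw)) — i.e. a generalized confluence (Geach) condition.
(F1): fails — w1Rw0, w1R²w0 but no w with w0=w and w0Rw.
(F2): fails — uRx, uR²x but no t with x=t and xRt.
(F3): holds.
(F4): fails — 0R3, 0R²4 but no w with 3=w and 4Rw.
Valid on: (F3).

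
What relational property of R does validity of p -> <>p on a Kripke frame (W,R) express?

reflexivity: forall x Rxx

This schema is equivalent to the T axiom □p → p.
Its frame correspondent is reflexivity — forall x Rxx.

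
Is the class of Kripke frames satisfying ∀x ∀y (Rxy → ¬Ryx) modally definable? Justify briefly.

Modal frame validity is preserved under surjective bounded morphisms.
The 5-cycle (worlds s,t,u,v,w with s→t→u→v→w→s) is asymmetric. Mapping every world to a single reflexive point • is a surjective bounded morphism, and the reflexive point is not asymmetric (R•• but asymmetry requires ¬R••).
So no modal formula (or set of formulas) defines exactly the asymmetric frames.

No — not modally definable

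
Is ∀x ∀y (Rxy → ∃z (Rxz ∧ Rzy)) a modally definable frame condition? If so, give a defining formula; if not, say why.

Yes, by □□p → □p

The condition is density. A defining modal formula is □□p → □p.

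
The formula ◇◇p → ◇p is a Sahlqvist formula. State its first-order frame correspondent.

transitivity: ∀x ∀y ∀z (Rxy ∧ Ryz → Rxz)

Equivalently (dual form): □p → □□p.
Suppose □p→□□p is valid. Take Rxy, Ryz and set V(p)={w : Rxw}. Then □p at x, so □□p at x, so □p at y, so p at z, i.e. Rxz.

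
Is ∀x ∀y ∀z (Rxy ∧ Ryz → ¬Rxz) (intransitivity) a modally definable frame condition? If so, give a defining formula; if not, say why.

Modal frame validity is preserved under surjective bounded morphisms.
The 3-cycle (worlds s,t,u with s→t→u→s) is intransitive. Mapping every world to a single reflexive point • is a surjective bounded morphism; the reflexive point is not intransitive (R••∧R•• but R••).
So the class is not modally definable.

Not modally definable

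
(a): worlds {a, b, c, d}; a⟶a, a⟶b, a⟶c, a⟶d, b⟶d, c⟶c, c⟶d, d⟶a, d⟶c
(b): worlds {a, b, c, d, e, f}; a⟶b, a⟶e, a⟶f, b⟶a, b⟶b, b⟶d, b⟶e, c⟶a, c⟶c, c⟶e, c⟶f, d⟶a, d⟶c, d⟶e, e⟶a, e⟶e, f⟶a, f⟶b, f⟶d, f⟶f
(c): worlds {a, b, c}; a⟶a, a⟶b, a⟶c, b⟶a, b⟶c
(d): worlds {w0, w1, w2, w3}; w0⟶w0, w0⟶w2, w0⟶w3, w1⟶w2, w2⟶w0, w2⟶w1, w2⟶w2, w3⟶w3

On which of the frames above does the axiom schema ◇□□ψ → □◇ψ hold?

(b)

The schema corresponds to a generalized confluence (Geach) condition: ∀x ∀y ∀z ((xRy ∧ xRz) → ∃w (yR²w ∧ zRw)).
(a): fails — aRb, aRb but no w with bR²w and bRw.
(b): ✓.
(c): fails — aRa, aRc but no w with aR²w and cRw.
(d): fails — w0Rw3, w0Rw2 but no w with w3R²w and w2Rw.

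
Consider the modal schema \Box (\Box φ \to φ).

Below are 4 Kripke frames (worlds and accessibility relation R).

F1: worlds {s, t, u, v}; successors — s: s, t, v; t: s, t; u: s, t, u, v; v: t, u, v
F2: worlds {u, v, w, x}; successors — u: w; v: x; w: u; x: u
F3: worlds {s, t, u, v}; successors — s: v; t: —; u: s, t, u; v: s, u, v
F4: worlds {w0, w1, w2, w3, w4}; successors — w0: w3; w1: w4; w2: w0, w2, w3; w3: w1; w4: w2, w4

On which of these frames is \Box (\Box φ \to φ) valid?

Frame correspondent (Sahlqvist): \forall x \forall y (Rxy \to Ryy) — i.e. shift-reflexivity.
F1: holds.
F2: fails — Rxu but not Ruu.
F3: fails — Rut but not Rtt.
F4: fails — Rw3w1 but not Rw1w1.
Valid on: F1.

F1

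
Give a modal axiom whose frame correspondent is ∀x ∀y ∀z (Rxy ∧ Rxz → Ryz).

◇ψ → □◇ψ

This is the Euclidean property; the standard corresponding axiom is 5: ◇ψ → □◇ψ.
Suppose ◇ψ→□◇ψ is valid. Take Rxy, Rxz and set V(ψ)={y}. Then ◇ψ at x, so □◇ψ at x, so ◇ψ at z, so some w with Rzw has ψ; w=y, i.e. Rzy. By symmetry of the argument, Ryz.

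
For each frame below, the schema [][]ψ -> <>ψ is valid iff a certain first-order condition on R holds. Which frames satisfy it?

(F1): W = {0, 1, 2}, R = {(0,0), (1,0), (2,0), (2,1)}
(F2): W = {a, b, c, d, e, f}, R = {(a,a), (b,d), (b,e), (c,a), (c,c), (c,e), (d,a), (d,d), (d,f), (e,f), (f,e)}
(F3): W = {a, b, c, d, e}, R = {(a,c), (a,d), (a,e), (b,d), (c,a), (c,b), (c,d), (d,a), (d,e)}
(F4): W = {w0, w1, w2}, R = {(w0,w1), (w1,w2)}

(F1)

This is the axiom for a generalized confluence (Geach) condition; its first-order frame correspondent is forall x exists w (x R^2 w & xRw).
(F1): holds.
(F2): fails — at e but no w with eR²w and eRw.
(F3): fails — at b but no w with bR²w and bRw.
(F4): fails — at w0 but no w with w0R²w and w0Rw.
Valid on: (F1).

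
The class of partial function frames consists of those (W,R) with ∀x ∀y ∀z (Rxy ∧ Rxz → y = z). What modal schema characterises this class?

The condition is partial functionality. The CD schema ◇r → □r defines it.
Suppose ◇r→□r is valid. Take Rxy, Rxz and set V(r)={y}. Then ◇r at x, so □r at x, so r at z, i.e. z=y.

◇r → □r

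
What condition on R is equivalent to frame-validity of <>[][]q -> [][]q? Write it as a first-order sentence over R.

forall x forall y forall z ((xRy & x R^2 z) -> exists w (y R^2 w & z = w))

This is a Sahlqvist (Geach-type) schema ◇^1□^2q → □^2◇^0q.
Minimal-valuation argument: fix x; take any y with xR^1y and any z with xR^2z. Set V(q) to the set of worlds R-reachable from y in exactly 2 steps. Then □^2q holds at y, so the antecedent holds at x; validity forces ◇^0q at z, giving a w with zR^0w and yR^2w.
First-order correspondent: forall x forall y forall z ((xRy & x R^2 z) -> exists w (y R^2 w & z = w)).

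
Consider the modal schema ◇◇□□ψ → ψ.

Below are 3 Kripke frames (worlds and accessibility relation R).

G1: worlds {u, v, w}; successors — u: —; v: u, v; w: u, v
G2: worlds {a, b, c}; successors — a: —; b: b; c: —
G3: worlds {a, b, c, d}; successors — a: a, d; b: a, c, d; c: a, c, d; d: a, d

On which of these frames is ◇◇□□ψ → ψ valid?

This is the axiom for a generalized confluence (Geach) condition; its first-order frame correspondent is ∀x ∀y (xR²y → ∃w (yR²w ∧ x = w)).
G1: fails — vR²u but no t with uR²t and v=t.
G2: holds.
G3: fails — bR²a but no w with aR²w and b=w.

G2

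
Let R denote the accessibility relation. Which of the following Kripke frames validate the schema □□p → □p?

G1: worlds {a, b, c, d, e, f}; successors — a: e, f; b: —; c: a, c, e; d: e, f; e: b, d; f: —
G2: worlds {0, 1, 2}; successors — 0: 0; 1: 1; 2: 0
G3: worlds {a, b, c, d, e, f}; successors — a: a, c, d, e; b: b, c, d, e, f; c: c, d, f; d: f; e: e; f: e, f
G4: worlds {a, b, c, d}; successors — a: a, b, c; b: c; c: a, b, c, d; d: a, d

G2, G3, G4

Frame correspondent (Sahlqvist): ∀x ∀y (Rxy → ∃z (Rxz ∧ Rzy)) — i.e. density.
G1: fails — Reb but no z with Rez and Rzb.
G2: condition met.
G3: condition met.
G4: condition met.
Valid on: G2, G3, G4.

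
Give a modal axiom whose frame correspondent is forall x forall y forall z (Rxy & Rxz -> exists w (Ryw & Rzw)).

◇□ψ → □◇ψ

The condition is convergence. The .2 schema ◇□ψ → □◇ψ defines it.
Suppose ◇□ψ→□◇ψ is valid. Take Rxy, Rxz and set V(ψ)={w : Ryw}. Then □ψ at y so ◇□ψ at x, so □◇ψ at x, so ◇ψ at z, giving w with Rzw and Ryw.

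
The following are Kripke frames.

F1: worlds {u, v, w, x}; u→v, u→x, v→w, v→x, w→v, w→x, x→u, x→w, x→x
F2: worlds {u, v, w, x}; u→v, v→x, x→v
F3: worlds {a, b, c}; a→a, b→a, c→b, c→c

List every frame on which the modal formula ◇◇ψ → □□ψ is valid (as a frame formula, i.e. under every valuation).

Frame correspondent (Sahlqvist): ∀x ∀y ∀z ((xR²y ∧ xR²z) → ∃w (y = w ∧ z = w)) — i.e. a generalized confluence (Geach) condition.
F1: fails — uR²u, uR²w but u ≠ w.
F2: holds.
F3: fails — cR²a, cR²b but a ≠ b.

F2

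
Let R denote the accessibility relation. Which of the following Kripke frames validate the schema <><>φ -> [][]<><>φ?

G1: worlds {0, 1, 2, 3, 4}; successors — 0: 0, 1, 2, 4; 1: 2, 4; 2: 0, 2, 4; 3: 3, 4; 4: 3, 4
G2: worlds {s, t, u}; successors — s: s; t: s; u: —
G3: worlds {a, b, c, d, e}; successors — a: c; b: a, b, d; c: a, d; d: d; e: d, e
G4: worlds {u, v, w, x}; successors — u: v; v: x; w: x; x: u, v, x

The schema corresponds to a generalized confluence (Geach) condition: forall x forall y forall z ((x R^2 y & x R^2 z) -> exists w (y = w & z R^2 w)).
G1: fails — 0R²0, 0R²3 but no w with 0=w and 3R²w.
G2: holds.
G3: fails — aR²a, aR²d but no w with a=w and dR²w.
G4: fails — vR²u, vR²u but no t with u=t and uR²t.
Valid on: G2.

G2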